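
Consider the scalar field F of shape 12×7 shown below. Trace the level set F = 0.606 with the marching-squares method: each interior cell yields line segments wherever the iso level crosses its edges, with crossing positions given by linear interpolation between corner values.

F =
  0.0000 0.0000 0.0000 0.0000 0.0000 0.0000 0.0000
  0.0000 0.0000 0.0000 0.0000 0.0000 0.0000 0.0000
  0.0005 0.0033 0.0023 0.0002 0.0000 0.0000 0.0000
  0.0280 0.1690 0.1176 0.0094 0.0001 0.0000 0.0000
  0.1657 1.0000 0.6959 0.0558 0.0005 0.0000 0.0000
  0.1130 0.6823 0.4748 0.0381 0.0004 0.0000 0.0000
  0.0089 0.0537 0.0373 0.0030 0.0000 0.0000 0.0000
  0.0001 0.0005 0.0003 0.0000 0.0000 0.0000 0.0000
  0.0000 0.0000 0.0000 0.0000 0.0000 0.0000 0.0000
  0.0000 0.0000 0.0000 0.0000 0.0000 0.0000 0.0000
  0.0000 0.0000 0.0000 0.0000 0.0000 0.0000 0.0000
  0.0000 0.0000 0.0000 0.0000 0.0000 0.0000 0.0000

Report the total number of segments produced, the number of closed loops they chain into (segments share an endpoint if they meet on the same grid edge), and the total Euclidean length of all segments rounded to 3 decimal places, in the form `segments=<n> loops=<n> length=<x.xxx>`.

segments=8 loops=1 length=4.849

cell (3,0): code 0100 → (3.526,1.000)–(4.000,0.528)
cell (3,1): code 1100 → (3.845,2.000)–(3.526,1.000)
cell (3,2): code 1000 → (4.000,2.140)–(3.845,2.000)
cell (4,0): code 0110 → (4.000,0.528)–(5.000,0.866)
cell (4,1): code 1011 → (5.000,1.368)–(4.407,2.000)
cell (4,2): code 0001 → (4.407,2.000)–(4.000,2.140)
cell (5,0): code 0010 → (5.000,0.866)–(5.121,1.000)
cell (5,1): code 0001 → (5.121,1.000)–(5.000,1.368)
total: 8 segments, chained into 1 closed loop(s), length Σ = 4.849245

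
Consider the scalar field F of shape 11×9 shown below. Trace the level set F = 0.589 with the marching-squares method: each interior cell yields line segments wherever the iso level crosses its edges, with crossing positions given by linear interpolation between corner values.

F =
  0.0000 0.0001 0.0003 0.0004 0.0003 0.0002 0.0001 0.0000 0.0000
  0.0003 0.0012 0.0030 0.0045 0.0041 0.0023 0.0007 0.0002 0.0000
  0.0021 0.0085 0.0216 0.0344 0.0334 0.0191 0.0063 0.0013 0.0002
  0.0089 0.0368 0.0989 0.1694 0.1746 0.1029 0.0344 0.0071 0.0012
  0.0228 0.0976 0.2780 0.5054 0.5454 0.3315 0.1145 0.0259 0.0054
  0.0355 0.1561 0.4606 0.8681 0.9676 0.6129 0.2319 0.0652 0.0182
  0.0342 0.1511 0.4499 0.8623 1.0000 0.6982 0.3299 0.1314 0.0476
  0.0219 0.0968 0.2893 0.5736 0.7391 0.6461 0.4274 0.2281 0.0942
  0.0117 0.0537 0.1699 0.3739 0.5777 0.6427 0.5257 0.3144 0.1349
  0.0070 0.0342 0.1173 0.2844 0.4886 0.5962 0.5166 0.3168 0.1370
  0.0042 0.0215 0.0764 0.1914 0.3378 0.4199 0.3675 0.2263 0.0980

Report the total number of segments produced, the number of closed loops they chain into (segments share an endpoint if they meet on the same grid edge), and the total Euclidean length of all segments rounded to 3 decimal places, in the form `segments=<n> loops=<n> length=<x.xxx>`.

cell (4,2): code 0100 → (4.230,3.000)–(5.000,2.315)
cell (4,3): code 1100 → (4.103,4.000)–(4.230,3.000)
cell (4,4): code 1100 → (4.915,5.000)–(4.103,4.000)
cell (4,5): code 1000 → (5.000,5.063)–(4.915,5.000)
cell (5,2): code 0110 → (5.000,2.315)–(6.000,2.337)
cell (5,5): code 1001 → (6.000,5.296)–(5.000,5.063)
cell (6,2): code 0010 → (6.000,2.337)–(6.947,3.000)
cell (6,3): code 0111 → (6.947,3.000)–(7.000,3.093)
cell (6,5): code 1001 → (7.000,5.261)–(6.000,5.296)
cell (7,3): code 0010 → (7.000,3.093)–(7.930,4.000)
cell (7,4): code 0111 → (7.930,4.000)–(8.000,4.174)
cell (7,5): code 1001 → (8.000,5.459)–(7.000,5.261)
cell (8,4): code 0110 → (8.000,4.174)–(9.000,4.933)
cell (8,5): code 1001 → (9.000,5.090)–(8.000,5.459)
cell (9,4): code 0010 → (9.000,4.933)–(9.041,5.000)
cell (9,5): code 0001 → (9.041,5.000)–(9.000,5.090)
total: 16 segments, chained into 1 closed loop(s), length Σ = 12.727263

segments=16 loops=1 length=12.727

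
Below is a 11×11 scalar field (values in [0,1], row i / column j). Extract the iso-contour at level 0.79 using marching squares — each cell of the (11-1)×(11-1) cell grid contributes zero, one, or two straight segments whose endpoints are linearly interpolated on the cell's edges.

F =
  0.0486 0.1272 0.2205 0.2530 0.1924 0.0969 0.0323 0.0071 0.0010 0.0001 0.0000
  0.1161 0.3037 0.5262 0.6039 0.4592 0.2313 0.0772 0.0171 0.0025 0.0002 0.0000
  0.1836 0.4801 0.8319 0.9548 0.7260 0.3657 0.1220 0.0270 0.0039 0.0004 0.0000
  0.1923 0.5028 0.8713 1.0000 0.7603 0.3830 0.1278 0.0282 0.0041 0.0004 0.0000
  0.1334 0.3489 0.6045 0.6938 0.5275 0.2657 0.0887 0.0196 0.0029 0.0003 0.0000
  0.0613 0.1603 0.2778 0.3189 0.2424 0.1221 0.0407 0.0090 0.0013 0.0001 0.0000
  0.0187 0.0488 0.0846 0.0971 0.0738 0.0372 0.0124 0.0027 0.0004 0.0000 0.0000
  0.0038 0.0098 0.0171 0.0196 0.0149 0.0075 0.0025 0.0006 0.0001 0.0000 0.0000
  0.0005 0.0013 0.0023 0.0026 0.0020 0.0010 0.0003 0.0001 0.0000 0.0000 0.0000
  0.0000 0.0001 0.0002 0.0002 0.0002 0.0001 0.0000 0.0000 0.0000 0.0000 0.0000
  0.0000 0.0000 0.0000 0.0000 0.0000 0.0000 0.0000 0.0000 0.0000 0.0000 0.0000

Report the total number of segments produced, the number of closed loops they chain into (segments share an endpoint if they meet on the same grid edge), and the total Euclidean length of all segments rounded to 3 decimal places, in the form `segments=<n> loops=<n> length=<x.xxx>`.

segments=8 loops=1 length=6.671

cell (1,1): code 0100 → (1.863,2.000)–(2.000,1.881)
cell (1,2): code 1100 → (1.530,3.000)–(1.863,2.000)
cell (1,3): code 1000 → (2.000,3.720)–(1.530,3.000)
cell (2,1): code 0110 → (2.000,1.881)–(3.000,1.779)
cell (2,3): code 1001 → (3.000,3.876)–(2.000,3.720)
cell (3,1): code 0010 → (3.000,1.779)–(3.305,2.000)
cell (3,2): code 0011 → (3.305,2.000)–(3.686,3.000)
cell (3,3): code 0001 → (3.686,3.000)–(3.000,3.876)
total: 8 segments, chained into 1 closed loop(s), length Σ = 6.671486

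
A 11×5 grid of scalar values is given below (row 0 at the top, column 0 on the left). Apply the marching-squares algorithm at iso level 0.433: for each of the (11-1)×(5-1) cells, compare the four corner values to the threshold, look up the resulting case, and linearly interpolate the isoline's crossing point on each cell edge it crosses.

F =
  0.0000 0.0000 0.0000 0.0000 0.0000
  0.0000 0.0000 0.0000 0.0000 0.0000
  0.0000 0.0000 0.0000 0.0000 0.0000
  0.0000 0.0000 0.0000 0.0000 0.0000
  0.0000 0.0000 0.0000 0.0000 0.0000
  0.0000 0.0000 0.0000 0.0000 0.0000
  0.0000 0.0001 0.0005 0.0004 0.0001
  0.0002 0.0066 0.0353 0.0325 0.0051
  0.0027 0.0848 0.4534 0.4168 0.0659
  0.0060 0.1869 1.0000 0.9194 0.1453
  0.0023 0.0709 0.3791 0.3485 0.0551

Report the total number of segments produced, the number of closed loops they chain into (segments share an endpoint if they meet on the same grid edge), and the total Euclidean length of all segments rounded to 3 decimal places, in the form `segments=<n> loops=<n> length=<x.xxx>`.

cell (7,1): code 0100 → (7.951,2.000)–(8.000,1.945)
cell (7,2): code 1000 → (8.000,2.557)–(7.951,2.000)
cell (8,1): code 0110 → (8.000,1.945)–(9.000,1.303)
cell (8,2): code 1101 → (8.032,3.000)–(8.000,2.557)
cell (8,3): code 1000 → (9.000,3.628)–(8.032,3.000)
cell (9,1): code 0010 → (9.000,1.303)–(9.913,2.000)
cell (9,2): code 0011 → (9.913,2.000)–(9.852,3.000)
cell (9,3): code 0001 → (9.852,3.000)–(9.000,3.628)
total: 8 segments, chained into 1 closed loop(s), length Σ = 6.628777

segments=8 loops=1 length=6.629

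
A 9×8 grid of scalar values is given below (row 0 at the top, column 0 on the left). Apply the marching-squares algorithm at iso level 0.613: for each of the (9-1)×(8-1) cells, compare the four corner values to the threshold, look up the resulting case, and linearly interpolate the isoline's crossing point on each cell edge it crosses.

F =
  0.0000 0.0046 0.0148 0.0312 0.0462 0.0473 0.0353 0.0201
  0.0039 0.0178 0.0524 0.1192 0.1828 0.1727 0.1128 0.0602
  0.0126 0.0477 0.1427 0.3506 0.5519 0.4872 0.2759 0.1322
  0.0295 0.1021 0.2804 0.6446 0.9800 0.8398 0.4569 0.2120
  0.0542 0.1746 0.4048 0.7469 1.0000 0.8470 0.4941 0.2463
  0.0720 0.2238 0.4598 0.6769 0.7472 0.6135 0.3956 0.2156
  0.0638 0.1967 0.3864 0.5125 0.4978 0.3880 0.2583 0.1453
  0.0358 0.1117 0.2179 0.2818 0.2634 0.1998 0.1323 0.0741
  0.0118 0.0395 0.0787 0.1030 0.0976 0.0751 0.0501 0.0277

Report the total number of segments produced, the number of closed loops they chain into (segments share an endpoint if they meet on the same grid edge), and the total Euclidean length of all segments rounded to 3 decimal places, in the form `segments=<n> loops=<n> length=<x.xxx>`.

cell (2,2): code 0100 → (2.893,3.000)–(3.000,2.913)
cell (2,3): code 1100 → (2.143,4.000)–(2.893,3.000)
cell (2,4): code 1100 → (2.357,5.000)–(2.143,4.000)
cell (2,5): code 1000 → (3.000,5.592)–(2.357,5.000)
cell (3,2): code 0110 → (3.000,2.913)–(4.000,2.609)
cell (3,5): code 1001 → (4.000,5.663)–(3.000,5.592)
cell (4,2): code 0110 → (4.000,2.609)–(5.000,2.706)
cell (4,5): code 1001 → (5.000,5.002)–(4.000,5.663)
cell (5,2): code 0010 → (5.000,2.706)–(5.389,3.000)
cell (5,3): code 0011 → (5.389,3.000)–(5.538,4.000)
cell (5,4): code 0011 → (5.538,4.000)–(5.002,5.000)
cell (5,5): code 0001 → (5.002,5.000)–(5.000,5.002)
total: 12 segments, chained into 1 closed loop(s), length Σ = 10.172612

segments=12 loops=1 length=10.173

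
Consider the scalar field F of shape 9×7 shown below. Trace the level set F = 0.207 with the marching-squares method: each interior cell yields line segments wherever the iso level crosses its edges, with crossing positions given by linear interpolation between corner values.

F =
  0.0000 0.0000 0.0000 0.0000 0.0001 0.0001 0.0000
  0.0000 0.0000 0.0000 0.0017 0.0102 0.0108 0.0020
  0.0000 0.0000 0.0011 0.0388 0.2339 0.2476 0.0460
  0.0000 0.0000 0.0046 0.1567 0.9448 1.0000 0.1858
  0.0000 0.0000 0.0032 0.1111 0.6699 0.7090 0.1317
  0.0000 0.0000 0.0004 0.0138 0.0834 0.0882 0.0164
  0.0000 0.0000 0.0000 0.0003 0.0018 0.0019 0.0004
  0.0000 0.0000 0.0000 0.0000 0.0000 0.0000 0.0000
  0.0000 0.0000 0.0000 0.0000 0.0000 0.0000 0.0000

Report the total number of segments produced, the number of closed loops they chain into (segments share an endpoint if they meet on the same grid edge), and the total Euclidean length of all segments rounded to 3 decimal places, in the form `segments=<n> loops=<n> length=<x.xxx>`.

segments=10 loops=1 length=9.335

cell (1,3): code 0100 → (1.880,4.000)–(2.000,3.862)
cell (1,4): code 1100 → (1.829,5.000)–(1.880,4.000)
cell (1,5): code 1000 → (2.000,5.201)–(1.829,5.000)
cell (2,3): code 0110 → (2.000,3.862)–(3.000,3.064)
cell (2,5): code 1001 → (3.000,5.974)–(2.000,5.201)
cell (3,3): code 0110 → (3.000,3.064)–(4.000,3.172)
cell (3,5): code 1001 → (4.000,5.870)–(3.000,5.974)
cell (4,3): code 0010 → (4.000,3.172)–(4.789,4.000)
cell (4,4): code 0011 → (4.789,4.000)–(4.809,5.000)
cell (4,5): code 0001 → (4.809,5.000)–(4.000,5.870)
total: 10 segments, chained into 1 closed loop(s), length Σ = 9.335024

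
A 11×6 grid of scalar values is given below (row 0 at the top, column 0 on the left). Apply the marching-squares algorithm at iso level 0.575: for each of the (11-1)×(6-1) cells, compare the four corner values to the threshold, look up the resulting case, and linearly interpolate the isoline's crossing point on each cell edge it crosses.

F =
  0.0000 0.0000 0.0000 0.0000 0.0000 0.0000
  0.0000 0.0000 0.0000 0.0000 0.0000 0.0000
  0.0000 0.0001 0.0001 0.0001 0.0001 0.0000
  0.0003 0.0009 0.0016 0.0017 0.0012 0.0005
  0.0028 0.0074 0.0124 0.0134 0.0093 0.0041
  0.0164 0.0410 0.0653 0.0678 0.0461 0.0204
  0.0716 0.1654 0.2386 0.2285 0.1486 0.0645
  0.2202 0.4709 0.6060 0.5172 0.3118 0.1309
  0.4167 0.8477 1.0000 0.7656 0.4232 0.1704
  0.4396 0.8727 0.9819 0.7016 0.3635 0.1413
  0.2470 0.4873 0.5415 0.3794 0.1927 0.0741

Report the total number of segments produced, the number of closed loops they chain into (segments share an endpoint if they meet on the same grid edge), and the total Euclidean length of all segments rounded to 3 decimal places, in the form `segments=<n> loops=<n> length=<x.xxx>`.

segments=12 loops=1 length=9.761

cell (6,1): code 0100 → (6.916,2.000)–(7.000,1.771)
cell (6,2): code 1000 → (7.000,2.349)–(6.916,2.000)
cell (7,0): code 0100 → (7.276,1.000)–(8.000,0.367)
cell (7,1): code 1110 → (7.000,1.771)–(7.276,1.000)
cell (7,2): code 1101 → (7.233,3.000)–(7.000,2.349)
cell (7,3): code 1000 → (8.000,3.557)–(7.233,3.000)
cell (8,0): code 0110 → (8.000,0.367)–(9.000,0.313)
cell (8,3): code 1001 → (9.000,3.374)–(8.000,3.557)
cell (9,0): code 0010 → (9.000,0.313)–(9.772,1.000)
cell (9,1): code 0011 → (9.772,1.000)–(9.924,2.000)
cell (9,2): code 0011 → (9.924,2.000)–(9.393,3.000)
cell (9,3): code 0001 → (9.393,3.000)–(9.000,3.374)
total: 12 segments, chained into 1 closed loop(s), length Σ = 9.761089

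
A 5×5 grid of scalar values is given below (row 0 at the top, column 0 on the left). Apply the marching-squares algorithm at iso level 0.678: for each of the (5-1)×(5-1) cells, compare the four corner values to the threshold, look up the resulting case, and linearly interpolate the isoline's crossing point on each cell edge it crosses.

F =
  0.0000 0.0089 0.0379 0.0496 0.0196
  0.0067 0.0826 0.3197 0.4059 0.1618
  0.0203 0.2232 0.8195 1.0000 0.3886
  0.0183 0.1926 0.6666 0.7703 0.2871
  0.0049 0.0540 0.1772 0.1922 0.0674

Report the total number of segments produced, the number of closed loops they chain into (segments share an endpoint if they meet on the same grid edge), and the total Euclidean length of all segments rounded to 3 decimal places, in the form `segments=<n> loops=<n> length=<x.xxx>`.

segments=8 loops=1 length=5.454

cell (1,1): code 0100 → (1.717,2.000)–(2.000,1.763)
cell (1,2): code 1100 → (1.458,3.000)–(1.717,2.000)
cell (1,3): code 1000 → (2.000,3.527)–(1.458,3.000)
cell (2,1): code 0010 → (2.000,1.763)–(2.925,2.000)
cell (2,2): code 0111 → (2.925,2.000)–(3.000,2.110)
cell (2,3): code 1001 → (3.000,3.191)–(2.000,3.527)
cell (3,2): code 0010 → (3.000,2.110)–(3.160,3.000)
cell (3,3): code 0001 → (3.160,3.000)–(3.000,3.191)
total: 8 segments, chained into 1 closed loop(s), length Σ = 5.454375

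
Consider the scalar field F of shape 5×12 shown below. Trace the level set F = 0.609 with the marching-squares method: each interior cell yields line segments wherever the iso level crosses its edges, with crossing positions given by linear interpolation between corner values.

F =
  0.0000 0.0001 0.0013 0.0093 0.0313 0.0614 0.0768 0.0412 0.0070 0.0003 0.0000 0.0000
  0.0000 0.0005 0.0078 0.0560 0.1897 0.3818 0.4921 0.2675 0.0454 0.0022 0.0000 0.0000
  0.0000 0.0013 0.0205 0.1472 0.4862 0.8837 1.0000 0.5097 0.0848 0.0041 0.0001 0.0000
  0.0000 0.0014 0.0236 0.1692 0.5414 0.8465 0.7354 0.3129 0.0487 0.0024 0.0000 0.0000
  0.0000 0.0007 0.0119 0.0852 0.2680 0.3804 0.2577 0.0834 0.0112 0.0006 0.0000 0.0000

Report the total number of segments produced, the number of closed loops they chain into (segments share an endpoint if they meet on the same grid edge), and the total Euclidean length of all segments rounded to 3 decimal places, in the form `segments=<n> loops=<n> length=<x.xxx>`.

segments=8 loops=1 length=7.495

cell (1,4): code 0100 → (1.453,5.000)–(2.000,4.309)
cell (1,5): code 1100 → (1.230,6.000)–(1.453,5.000)
cell (1,6): code 1000 → (2.000,6.797)–(1.230,6.000)
cell (2,4): code 0110 → (2.000,4.309)–(3.000,4.222)
cell (2,6): code 1001 → (3.000,6.299)–(2.000,6.797)
cell (3,4): code 0010 → (3.000,4.222)–(3.510,5.000)
cell (3,5): code 0011 → (3.510,5.000)–(3.265,6.000)
cell (3,6): code 0001 → (3.265,6.000)–(3.000,6.299)
total: 8 segments, chained into 1 closed loop(s), length Σ = 7.494854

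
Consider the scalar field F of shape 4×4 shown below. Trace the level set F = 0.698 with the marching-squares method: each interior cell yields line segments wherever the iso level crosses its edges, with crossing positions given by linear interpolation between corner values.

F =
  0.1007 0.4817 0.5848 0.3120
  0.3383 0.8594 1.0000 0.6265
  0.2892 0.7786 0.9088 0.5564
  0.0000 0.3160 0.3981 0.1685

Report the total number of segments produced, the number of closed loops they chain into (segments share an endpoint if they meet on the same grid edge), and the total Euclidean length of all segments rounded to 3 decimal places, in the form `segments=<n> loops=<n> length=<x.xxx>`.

cell (0,0): code 0100 → (0.573,1.000)–(1.000,0.690)
cell (0,1): code 1100 → (0.273,2.000)–(0.573,1.000)
cell (0,2): code 1000 → (1.000,2.809)–(0.273,2.000)
cell (1,0): code 0110 → (1.000,0.690)–(2.000,0.835)
cell (1,2): code 1001 → (2.000,2.598)–(1.000,2.809)
cell (2,0): code 0010 → (2.000,0.835)–(2.174,1.000)
cell (2,1): code 0011 → (2.174,1.000)–(2.413,2.000)
cell (2,2): code 0001 → (2.413,2.000)–(2.000,2.598)
total: 8 segments, chained into 1 closed loop(s), length Σ = 6.686324

segments=8 loops=1 length=6.686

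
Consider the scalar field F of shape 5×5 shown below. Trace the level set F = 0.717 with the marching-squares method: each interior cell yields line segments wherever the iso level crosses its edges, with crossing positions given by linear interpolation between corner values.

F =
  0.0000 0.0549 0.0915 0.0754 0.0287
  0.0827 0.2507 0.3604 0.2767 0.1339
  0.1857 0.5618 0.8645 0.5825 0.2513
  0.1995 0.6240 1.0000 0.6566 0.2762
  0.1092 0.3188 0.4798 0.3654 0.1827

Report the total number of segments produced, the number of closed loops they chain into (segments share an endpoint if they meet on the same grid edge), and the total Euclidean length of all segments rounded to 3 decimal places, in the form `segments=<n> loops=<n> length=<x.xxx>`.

segments=6 loops=1 length=5.163

cell (1,1): code 0100 → (1.707,2.000)–(2.000,1.513)
cell (1,2): code 1000 → (2.000,2.523)–(1.707,2.000)
cell (2,1): code 0110 → (2.000,1.513)–(3.000,1.247)
cell (2,2): code 1001 → (3.000,2.824)–(2.000,2.523)
cell (3,1): code 0010 → (3.000,1.247)–(3.544,2.000)
cell (3,2): code 0001 → (3.544,2.000)–(3.000,2.824)
total: 6 segments, chained into 1 closed loop(s), length Σ = 5.162828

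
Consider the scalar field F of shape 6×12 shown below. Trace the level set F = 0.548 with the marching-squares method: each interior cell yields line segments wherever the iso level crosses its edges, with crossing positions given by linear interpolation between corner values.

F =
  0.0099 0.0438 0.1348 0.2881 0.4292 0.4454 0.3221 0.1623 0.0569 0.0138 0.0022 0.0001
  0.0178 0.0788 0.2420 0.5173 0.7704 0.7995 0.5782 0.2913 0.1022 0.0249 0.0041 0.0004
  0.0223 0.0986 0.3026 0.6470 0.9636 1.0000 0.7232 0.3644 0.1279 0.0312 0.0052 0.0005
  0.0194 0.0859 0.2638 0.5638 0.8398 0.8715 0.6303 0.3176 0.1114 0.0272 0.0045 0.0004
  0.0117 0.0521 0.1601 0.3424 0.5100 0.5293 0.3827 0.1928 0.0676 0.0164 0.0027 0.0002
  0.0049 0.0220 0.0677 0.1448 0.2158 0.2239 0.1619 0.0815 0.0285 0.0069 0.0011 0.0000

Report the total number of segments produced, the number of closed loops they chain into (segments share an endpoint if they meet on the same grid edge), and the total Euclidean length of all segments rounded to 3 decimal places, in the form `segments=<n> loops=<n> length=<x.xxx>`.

segments=14 loops=1 length=11.597

cell (0,3): code 0100 → (0.348,4.000)–(1.000,3.121)
cell (0,4): code 1100 → (0.290,5.000)–(0.348,4.000)
cell (0,5): code 1100 → (0.882,6.000)–(0.290,5.000)
cell (0,6): code 1000 → (1.000,6.105)–(0.882,6.000)
cell (1,2): code 0100 → (1.237,3.000)–(2.000,2.713)
cell (1,3): code 1110 → (1.000,3.121)–(1.237,3.000)
cell (1,6): code 1001 → (2.000,6.488)–(1.000,6.105)
cell (2,2): code 0110 → (2.000,2.713)–(3.000,2.947)
cell (2,6): code 1001 → (3.000,6.263)–(2.000,6.488)
cell (3,2): code 0010 → (3.000,2.947)–(3.071,3.000)
cell (3,3): code 0011 → (3.071,3.000)–(3.885,4.000)
cell (3,4): code 0011 → (3.885,4.000)–(3.945,5.000)
cell (3,5): code 0011 → (3.945,5.000)–(3.332,6.000)
cell (3,6): code 0001 → (3.332,6.000)–(3.000,6.263)
total: 14 segments, chained into 1 closed loop(s), length Σ = 11.597232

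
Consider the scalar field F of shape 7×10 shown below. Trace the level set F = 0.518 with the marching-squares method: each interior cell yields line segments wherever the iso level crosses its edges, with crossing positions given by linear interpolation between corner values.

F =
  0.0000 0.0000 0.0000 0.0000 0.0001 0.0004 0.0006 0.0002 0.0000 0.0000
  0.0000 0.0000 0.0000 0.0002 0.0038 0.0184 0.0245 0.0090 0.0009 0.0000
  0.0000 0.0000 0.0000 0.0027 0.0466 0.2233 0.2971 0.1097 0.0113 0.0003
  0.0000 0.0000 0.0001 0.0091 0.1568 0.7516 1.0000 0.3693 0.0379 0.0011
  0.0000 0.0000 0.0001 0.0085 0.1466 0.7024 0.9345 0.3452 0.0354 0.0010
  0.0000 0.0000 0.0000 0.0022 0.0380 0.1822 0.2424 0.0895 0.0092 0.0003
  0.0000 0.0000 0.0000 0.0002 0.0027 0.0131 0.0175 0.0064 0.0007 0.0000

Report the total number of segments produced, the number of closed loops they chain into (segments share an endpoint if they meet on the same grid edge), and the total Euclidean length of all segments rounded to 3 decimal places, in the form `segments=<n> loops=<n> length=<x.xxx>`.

segments=8 loops=1 length=7.095

cell (2,4): code 0100 → (2.558,5.000)–(3.000,4.607)
cell (2,5): code 1100 → (2.314,6.000)–(2.558,5.000)
cell (2,6): code 1000 → (3.000,6.764)–(2.314,6.000)
cell (3,4): code 0110 → (3.000,4.607)–(4.000,4.668)
cell (3,6): code 1001 → (4.000,6.707)–(3.000,6.764)
cell (4,4): code 0010 → (4.000,4.668)–(4.354,5.000)
cell (4,5): code 0011 → (4.354,5.000)–(4.602,6.000)
cell (4,6): code 0001 → (4.602,6.000)–(4.000,6.707)
total: 8 segments, chained into 1 closed loop(s), length Σ = 7.094836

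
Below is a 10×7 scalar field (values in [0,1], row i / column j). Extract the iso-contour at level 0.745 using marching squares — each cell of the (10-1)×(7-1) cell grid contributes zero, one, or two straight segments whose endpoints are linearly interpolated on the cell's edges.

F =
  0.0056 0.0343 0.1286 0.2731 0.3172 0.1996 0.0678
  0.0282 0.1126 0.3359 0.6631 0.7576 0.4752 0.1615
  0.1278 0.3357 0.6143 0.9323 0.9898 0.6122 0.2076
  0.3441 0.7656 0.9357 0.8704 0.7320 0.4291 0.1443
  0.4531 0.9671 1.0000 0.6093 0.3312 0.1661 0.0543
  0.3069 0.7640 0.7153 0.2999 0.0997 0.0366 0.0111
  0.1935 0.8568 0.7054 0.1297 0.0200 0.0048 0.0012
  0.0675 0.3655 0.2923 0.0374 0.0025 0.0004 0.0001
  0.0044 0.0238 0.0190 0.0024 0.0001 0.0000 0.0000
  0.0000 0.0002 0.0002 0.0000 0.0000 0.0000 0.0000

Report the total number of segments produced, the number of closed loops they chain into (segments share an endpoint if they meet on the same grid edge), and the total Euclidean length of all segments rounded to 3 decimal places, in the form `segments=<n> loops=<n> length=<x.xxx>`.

cell (0,3): code 0100 → (0.971,4.000)–(1.000,3.867)
cell (0,4): code 1000 → (1.000,4.045)–(0.971,4.000)
cell (1,2): code 0100 → (1.304,3.000)–(2.000,2.411)
cell (1,3): code 1110 → (1.000,3.867)–(1.304,3.000)
cell (1,4): code 1001 → (2.000,4.648)–(1.000,4.045)
cell (2,0): code 0100 → (2.952,1.000)–(3.000,0.951)
cell (2,1): code 1100 → (2.407,2.000)–(2.952,1.000)
cell (2,2): code 1110 → (2.000,2.411)–(2.407,2.000)
cell (2,3): code 1011 → (3.000,3.906)–(2.950,4.000)
cell (2,4): code 0001 → (2.950,4.000)–(2.000,4.648)
cell (3,0): code 0110 → (3.000,0.951)–(4.000,0.568)
cell (3,2): code 1011 → (4.000,2.653)–(3.480,3.000)
cell (3,3): code 0001 → (3.480,3.000)–(3.000,3.906)
cell (4,0): code 0110 → (4.000,0.568)–(5.000,0.958)
cell (4,1): code 1011 → (5.000,1.390)–(4.896,2.000)
cell (4,2): code 0001 → (4.896,2.000)–(4.000,2.653)
cell (5,0): code 0110 → (5.000,0.958)–(6.000,0.831)
cell (5,1): code 1001 → (6.000,1.738)–(5.000,1.390)
cell (6,0): code 0010 → (6.000,0.831)–(6.228,1.000)
cell (6,1): code 0001 → (6.228,1.000)–(6.000,1.738)
total: 20 segments, chained into 1 closed loop(s), length Σ = 14.874530

segments=20 loops=1 length=14.875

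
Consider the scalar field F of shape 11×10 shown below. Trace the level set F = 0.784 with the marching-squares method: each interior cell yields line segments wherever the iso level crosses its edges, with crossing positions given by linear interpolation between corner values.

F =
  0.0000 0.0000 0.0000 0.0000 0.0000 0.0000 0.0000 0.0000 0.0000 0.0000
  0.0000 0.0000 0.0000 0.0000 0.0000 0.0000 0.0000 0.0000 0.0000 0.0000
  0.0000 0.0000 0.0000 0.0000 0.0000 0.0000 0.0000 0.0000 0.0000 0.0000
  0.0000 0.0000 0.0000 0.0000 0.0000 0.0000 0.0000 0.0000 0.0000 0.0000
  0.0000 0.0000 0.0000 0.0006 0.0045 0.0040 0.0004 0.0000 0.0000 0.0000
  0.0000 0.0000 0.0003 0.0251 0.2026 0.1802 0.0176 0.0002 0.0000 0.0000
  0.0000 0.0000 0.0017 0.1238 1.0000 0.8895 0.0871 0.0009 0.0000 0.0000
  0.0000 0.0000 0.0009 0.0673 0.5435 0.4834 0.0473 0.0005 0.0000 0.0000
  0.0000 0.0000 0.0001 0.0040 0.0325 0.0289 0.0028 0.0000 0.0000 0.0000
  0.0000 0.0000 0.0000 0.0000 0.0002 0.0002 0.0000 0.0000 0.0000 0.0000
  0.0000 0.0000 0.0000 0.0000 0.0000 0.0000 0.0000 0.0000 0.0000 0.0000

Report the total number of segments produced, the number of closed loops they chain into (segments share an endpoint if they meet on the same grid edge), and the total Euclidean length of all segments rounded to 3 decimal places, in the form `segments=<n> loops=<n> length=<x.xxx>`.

cell (5,3): code 0100 → (5.729,4.000)–(6.000,3.753)
cell (5,4): code 1100 → (5.851,5.000)–(5.729,4.000)
cell (5,5): code 1000 → (6.000,5.131)–(5.851,5.000)
cell (6,3): code 0010 → (6.000,3.753)–(6.473,4.000)
cell (6,4): code 0011 → (6.473,4.000)–(6.260,5.000)
cell (6,5): code 0001 → (6.260,5.000)–(6.000,5.131)
total: 6 segments, chained into 1 closed loop(s), length Σ = 3.419423

segments=6 loops=1 length=3.419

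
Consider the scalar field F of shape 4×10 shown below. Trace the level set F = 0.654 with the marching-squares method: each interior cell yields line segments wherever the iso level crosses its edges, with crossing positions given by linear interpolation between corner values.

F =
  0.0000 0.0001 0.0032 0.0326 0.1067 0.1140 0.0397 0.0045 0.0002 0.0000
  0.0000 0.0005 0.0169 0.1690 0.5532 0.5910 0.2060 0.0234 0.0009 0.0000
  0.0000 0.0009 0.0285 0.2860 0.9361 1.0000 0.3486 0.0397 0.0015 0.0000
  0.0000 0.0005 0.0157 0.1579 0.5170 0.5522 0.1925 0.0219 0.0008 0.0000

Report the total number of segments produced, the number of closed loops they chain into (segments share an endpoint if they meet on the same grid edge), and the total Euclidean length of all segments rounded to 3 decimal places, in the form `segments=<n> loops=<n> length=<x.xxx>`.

cell (1,3): code 0100 → (1.263,4.000)–(2.000,3.566)
cell (1,4): code 1100 → (1.154,5.000)–(1.263,4.000)
cell (1,5): code 1000 → (2.000,5.531)–(1.154,5.000)
cell (2,3): code 0010 → (2.000,3.566)–(2.673,4.000)
cell (2,4): code 0011 → (2.673,4.000)–(2.773,5.000)
cell (2,5): code 0001 → (2.773,5.000)–(2.000,5.531)
total: 6 segments, chained into 1 closed loop(s), length Σ = 5.603313

segments=6 loops=1 length=5.603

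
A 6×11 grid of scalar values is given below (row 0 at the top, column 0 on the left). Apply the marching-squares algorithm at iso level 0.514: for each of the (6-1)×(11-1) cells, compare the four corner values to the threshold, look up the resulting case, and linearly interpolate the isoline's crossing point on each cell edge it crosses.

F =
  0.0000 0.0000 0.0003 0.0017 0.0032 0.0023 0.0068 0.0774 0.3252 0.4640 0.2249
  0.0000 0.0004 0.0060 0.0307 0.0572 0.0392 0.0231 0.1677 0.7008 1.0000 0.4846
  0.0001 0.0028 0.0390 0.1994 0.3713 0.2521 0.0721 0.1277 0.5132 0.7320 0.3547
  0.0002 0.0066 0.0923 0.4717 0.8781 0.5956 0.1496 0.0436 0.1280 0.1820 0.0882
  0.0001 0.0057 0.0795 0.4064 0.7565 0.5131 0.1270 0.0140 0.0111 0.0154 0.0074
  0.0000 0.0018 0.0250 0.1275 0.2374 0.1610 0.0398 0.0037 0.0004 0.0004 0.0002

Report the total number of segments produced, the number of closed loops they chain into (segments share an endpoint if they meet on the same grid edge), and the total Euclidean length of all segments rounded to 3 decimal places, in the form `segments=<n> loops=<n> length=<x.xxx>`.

segments=16 loops=2 length=13.427

cell (0,7): code 0100 → (0.503,8.000)–(1.000,7.650)
cell (0,8): code 1100 → (0.093,9.000)–(0.503,8.000)
cell (0,9): code 1000 → (1.000,9.943)–(0.093,9.000)
cell (1,7): code 0010 → (1.000,7.650)–(1.996,8.000)
cell (1,8): code 0111 → (1.996,8.000)–(2.000,8.004)
cell (1,9): code 1001 → (2.000,9.578)–(1.000,9.943)
cell (2,3): code 0100 → (2.282,4.000)–(3.000,3.104)
cell (2,4): code 1100 → (2.762,5.000)–(2.282,4.000)
cell (2,5): code 1000 → (3.000,5.183)–(2.762,5.000)
cell (2,8): code 0010 → (2.000,8.004)–(2.396,9.000)
cell (2,9): code 0001 → (2.396,9.000)–(2.000,9.578)
cell (3,3): code 0110 → (3.000,3.104)–(4.000,3.307)
cell (3,4): code 1011 → (4.000,4.996)–(3.989,5.000)
cell (3,5): code 0001 → (3.989,5.000)–(3.000,5.183)
cell (4,3): code 0010 → (4.000,3.307)–(4.467,4.000)
cell (4,4): code 0001 → (4.467,4.000)–(4.000,4.996)
total: 16 segments, chained into 2 closed loop(s), length Σ = 13.427403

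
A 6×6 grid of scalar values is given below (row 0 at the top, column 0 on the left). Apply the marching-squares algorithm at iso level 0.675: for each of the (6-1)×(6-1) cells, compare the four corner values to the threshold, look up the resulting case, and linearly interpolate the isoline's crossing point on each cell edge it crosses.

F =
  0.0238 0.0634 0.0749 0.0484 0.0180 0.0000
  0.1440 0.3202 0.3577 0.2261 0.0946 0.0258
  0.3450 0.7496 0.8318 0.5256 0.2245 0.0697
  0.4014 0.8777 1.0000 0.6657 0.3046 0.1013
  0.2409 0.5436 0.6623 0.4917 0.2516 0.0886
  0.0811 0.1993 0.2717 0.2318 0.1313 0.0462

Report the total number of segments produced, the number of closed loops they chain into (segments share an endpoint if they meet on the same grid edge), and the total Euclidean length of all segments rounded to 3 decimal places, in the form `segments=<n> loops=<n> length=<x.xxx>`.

cell (1,0): code 0100 → (1.826,1.000)–(2.000,0.816)
cell (1,1): code 1100 → (1.669,2.000)–(1.826,1.000)
cell (1,2): code 1000 → (2.000,2.512)–(1.669,2.000)
cell (2,0): code 0110 → (2.000,0.816)–(3.000,0.574)
cell (2,2): code 1001 → (3.000,2.972)–(2.000,2.512)
cell (3,0): code 0010 → (3.000,0.574)–(3.607,1.000)
cell (3,1): code 0011 → (3.607,1.000)–(3.962,2.000)
cell (3,2): code 0001 → (3.962,2.000)–(3.000,2.972)
total: 8 segments, chained into 1 closed loop(s), length Σ = 7.175051

segments=8 loops=1 length=7.175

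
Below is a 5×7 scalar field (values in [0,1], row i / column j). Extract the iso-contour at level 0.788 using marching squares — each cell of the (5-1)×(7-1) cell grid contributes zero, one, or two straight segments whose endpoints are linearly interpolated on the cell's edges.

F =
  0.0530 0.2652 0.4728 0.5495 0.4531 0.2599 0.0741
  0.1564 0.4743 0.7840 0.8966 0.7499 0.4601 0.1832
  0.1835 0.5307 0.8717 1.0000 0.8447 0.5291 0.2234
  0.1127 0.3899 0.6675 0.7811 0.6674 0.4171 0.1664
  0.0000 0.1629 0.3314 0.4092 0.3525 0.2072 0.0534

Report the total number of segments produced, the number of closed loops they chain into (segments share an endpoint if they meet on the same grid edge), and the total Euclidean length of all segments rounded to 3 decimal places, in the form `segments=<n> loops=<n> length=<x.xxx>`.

segments=10 loops=1 length=7.146

cell (0,2): code 0100 → (0.687,3.000)–(1.000,2.036)
cell (0,3): code 1000 → (1.000,3.740)–(0.687,3.000)
cell (1,1): code 0100 → (1.046,2.000)–(2.000,1.755)
cell (1,2): code 1110 → (1.000,2.036)–(1.046,2.000)
cell (1,3): code 1101 → (1.402,4.000)–(1.000,3.740)
cell (1,4): code 1000 → (2.000,4.180)–(1.402,4.000)
cell (2,1): code 0010 → (2.000,1.755)–(2.410,2.000)
cell (2,2): code 0011 → (2.410,2.000)–(2.968,3.000)
cell (2,3): code 0011 → (2.968,3.000)–(2.320,4.000)
cell (2,4): code 0001 → (2.320,4.000)–(2.000,4.180)
total: 10 segments, chained into 1 closed loop(s), length Σ = 7.145893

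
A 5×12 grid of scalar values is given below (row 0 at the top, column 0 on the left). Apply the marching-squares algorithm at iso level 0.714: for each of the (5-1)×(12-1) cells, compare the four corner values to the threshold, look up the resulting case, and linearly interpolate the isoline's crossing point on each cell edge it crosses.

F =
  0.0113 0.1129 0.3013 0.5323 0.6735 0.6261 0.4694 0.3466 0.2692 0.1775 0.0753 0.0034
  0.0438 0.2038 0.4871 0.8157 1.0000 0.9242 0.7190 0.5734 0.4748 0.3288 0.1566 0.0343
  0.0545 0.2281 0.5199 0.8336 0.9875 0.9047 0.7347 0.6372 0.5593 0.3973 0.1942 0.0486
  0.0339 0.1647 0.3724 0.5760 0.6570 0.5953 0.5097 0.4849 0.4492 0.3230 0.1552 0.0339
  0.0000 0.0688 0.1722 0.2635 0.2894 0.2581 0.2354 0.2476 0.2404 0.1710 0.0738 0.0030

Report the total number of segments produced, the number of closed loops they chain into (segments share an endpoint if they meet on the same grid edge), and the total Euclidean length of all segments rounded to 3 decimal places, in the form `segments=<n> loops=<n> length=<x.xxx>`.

segments=12 loops=1 length=9.932

cell (0,2): code 0100 → (0.641,3.000)–(1.000,2.691)
cell (0,3): code 1100 → (0.124,4.000)–(0.641,3.000)
cell (0,4): code 1100 → (0.295,5.000)–(0.124,4.000)
cell (0,5): code 1100 → (0.980,6.000)–(0.295,5.000)
cell (0,6): code 1000 → (1.000,6.034)–(0.980,6.000)
cell (1,2): code 0110 → (1.000,2.691)–(2.000,2.619)
cell (1,6): code 1001 → (2.000,6.212)–(1.000,6.034)
cell (2,2): code 0010 → (2.000,2.619)–(2.464,3.000)
cell (2,3): code 0011 → (2.464,3.000)–(2.828,4.000)
cell (2,4): code 0011 → (2.828,4.000)–(2.616,5.000)
cell (2,5): code 0011 → (2.616,5.000)–(2.092,6.000)
cell (2,6): code 0001 → (2.092,6.000)–(2.000,6.212)
total: 12 segments, chained into 1 closed loop(s), length Σ = 9.931637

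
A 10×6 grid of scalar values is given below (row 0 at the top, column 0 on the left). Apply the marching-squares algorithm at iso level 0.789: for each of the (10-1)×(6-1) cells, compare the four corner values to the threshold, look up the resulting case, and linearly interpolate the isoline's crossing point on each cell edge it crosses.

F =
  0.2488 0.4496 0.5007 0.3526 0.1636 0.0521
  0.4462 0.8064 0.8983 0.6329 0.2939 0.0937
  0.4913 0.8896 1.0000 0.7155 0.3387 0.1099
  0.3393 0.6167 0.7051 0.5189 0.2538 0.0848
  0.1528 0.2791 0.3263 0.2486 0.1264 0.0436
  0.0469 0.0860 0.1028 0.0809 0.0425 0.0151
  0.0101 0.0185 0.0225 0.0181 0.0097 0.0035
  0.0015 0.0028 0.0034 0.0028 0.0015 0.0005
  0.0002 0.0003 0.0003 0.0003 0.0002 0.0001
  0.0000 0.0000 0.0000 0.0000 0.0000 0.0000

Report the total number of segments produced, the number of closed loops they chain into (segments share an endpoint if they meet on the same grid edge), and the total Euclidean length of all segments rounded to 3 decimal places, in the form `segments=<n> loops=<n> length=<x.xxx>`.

segments=8 loops=1 length=6.199

cell (0,0): code 0100 → (0.951,1.000)–(1.000,0.952)
cell (0,1): code 1100 → (0.725,2.000)–(0.951,1.000)
cell (0,2): code 1000 → (1.000,2.412)–(0.725,2.000)
cell (1,0): code 0110 → (1.000,0.952)–(2.000,0.747)
cell (1,2): code 1001 → (2.000,2.742)–(1.000,2.412)
cell (2,0): code 0010 → (2.000,0.747)–(2.369,1.000)
cell (2,1): code 0011 → (2.369,1.000)–(2.715,2.000)
cell (2,2): code 0001 → (2.715,2.000)–(2.000,2.742)
total: 8 segments, chained into 1 closed loop(s), length Σ = 6.198513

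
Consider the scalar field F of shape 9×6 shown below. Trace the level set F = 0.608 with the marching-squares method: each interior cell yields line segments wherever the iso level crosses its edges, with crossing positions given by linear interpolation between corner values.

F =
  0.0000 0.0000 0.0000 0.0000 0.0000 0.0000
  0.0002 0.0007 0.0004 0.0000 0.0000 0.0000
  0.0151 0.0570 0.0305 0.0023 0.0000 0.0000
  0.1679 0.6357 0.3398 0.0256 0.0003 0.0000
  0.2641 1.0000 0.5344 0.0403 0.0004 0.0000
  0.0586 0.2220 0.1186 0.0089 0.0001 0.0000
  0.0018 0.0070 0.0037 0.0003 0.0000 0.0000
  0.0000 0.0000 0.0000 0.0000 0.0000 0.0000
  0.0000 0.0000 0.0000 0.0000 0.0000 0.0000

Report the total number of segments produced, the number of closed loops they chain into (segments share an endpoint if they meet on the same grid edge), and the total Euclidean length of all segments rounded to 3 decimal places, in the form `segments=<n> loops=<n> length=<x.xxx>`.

cell (2,0): code 0100 → (2.952,1.000)–(3.000,0.941)
cell (2,1): code 1000 → (3.000,1.094)–(2.952,1.000)
cell (3,0): code 0110 → (3.000,0.941)–(4.000,0.467)
cell (3,1): code 1001 → (4.000,1.842)–(3.000,1.094)
cell (4,0): code 0010 → (4.000,0.467)–(4.504,1.000)
cell (4,1): code 0001 → (4.504,1.000)–(4.000,1.842)
total: 6 segments, chained into 1 closed loop(s), length Σ = 4.251094

segments=6 loops=1 length=4.251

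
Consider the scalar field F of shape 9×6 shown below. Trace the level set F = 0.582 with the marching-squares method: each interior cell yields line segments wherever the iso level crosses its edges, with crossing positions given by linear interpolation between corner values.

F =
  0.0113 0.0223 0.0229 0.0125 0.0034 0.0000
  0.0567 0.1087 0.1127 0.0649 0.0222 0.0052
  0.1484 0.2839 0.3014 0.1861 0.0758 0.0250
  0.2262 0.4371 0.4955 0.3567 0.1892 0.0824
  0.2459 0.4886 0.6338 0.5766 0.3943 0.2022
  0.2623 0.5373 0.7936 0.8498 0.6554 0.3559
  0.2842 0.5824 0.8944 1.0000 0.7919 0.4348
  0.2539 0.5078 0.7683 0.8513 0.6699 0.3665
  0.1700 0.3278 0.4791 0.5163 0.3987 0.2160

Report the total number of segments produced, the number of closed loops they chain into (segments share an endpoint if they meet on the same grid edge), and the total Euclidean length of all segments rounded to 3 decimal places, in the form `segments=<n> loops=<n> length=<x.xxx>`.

cell (3,1): code 0100 → (3.625,2.000)–(4.000,1.643)
cell (3,2): code 1000 → (4.000,2.906)–(3.625,2.000)
cell (4,1): code 0110 → (4.000,1.643)–(5.000,1.174)
cell (4,2): code 1101 → (4.020,3.000)–(4.000,2.906)
cell (4,3): code 1100 → (4.719,4.000)–(4.020,3.000)
cell (4,4): code 1000 → (5.000,4.245)–(4.719,4.000)
cell (5,0): code 0100 → (5.991,1.000)–(6.000,0.999)
cell (5,1): code 1110 → (5.000,1.174)–(5.991,1.000)
cell (5,4): code 1001 → (6.000,4.588)–(5.000,4.245)
cell (6,0): code 0010 → (6.000,0.999)–(6.005,1.000)
cell (6,1): code 0111 → (6.005,1.000)–(7.000,1.285)
cell (6,4): code 1001 → (7.000,4.290)–(6.000,4.588)
cell (7,1): code 0010 → (7.000,1.285)–(7.644,2.000)
cell (7,2): code 0011 → (7.644,2.000)–(7.804,3.000)
cell (7,3): code 0011 → (7.804,3.000)–(7.324,4.000)
cell (7,4): code 0001 → (7.324,4.000)–(7.000,4.290)
total: 16 segments, chained into 1 closed loop(s), length Σ = 11.966350

segments=16 loops=1 length=11.966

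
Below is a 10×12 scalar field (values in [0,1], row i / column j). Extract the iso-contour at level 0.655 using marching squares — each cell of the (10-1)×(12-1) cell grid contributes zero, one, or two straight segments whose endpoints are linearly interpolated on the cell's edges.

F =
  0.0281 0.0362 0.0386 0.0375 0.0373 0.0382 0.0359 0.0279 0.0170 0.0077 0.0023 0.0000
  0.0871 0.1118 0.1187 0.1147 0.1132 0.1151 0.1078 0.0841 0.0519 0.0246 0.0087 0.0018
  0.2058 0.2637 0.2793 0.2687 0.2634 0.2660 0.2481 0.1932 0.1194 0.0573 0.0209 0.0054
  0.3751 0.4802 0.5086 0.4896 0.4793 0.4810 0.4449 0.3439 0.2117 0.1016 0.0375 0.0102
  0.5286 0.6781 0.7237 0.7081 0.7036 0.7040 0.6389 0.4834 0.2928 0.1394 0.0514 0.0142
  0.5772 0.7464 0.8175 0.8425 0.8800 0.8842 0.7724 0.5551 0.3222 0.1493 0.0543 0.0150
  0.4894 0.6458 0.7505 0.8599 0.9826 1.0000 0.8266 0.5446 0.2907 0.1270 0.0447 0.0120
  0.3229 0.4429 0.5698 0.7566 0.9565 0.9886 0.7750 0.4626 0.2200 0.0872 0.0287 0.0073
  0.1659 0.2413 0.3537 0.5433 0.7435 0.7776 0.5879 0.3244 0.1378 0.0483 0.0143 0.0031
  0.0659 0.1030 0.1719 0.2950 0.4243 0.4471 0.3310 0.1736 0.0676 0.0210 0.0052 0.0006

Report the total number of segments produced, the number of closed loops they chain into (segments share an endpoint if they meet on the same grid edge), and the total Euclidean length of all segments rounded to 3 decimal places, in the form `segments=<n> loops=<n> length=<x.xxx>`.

segments=22 loops=1 length=17.312

cell (3,0): code 0100 → (3.883,1.000)–(4.000,0.845)
cell (3,1): code 1100 → (3.681,2.000)–(3.883,1.000)
cell (3,2): code 1100 → (3.757,3.000)–(3.681,2.000)
cell (3,3): code 1100 → (3.783,4.000)–(3.757,3.000)
cell (3,4): code 1100 → (3.780,5.000)–(3.783,4.000)
cell (3,5): code 1000 → (4.000,5.753)–(3.780,5.000)
cell (4,0): code 0110 → (4.000,0.845)–(5.000,0.460)
cell (4,5): code 1101 → (4.121,6.000)–(4.000,5.753)
cell (4,6): code 1000 → (5.000,6.540)–(4.121,6.000)
cell (5,0): code 0010 → (5.000,0.460)–(5.909,1.000)
cell (5,1): code 0111 → (5.909,1.000)–(6.000,1.088)
cell (5,6): code 1001 → (6.000,6.609)–(5.000,6.540)
cell (6,1): code 0010 → (6.000,1.088)–(6.529,2.000)
cell (6,2): code 0111 → (6.529,2.000)–(7.000,2.456)
cell (6,6): code 1001 → (7.000,6.384)–(6.000,6.609)
cell (7,2): code 0010 → (7.000,2.456)–(7.476,3.000)
cell (7,3): code 0111 → (7.476,3.000)–(8.000,3.558)
cell (7,5): code 1011 → (8.000,5.646)–(7.641,6.000)
cell (7,6): code 0001 → (7.641,6.000)–(7.000,6.384)
cell (8,3): code 0010 → (8.000,3.558)–(8.277,4.000)
cell (8,4): code 0011 → (8.277,4.000)–(8.371,5.000)
cell (8,5): code 0001 → (8.371,5.000)–(8.000,5.646)
total: 22 segments, chained into 1 closed loop(s), length Σ = 17.312473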